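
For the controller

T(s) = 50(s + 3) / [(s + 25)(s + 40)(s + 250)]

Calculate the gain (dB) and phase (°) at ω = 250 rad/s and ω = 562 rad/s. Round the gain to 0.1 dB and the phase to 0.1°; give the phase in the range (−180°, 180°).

At s = jω = j250:
zero (s+3): 3 + j250 → |·| = √(3²+250²) = √62509 ≈ 250.02, ∠ = arctan(250/3) ≈ 89.31°
pole (s+25): 25 + j250 → |·| = √(25²+250²) = √63125 ≈ 251.25, ∠ = arctan(250/25) ≈ 84.29°
pole (s+40): 40 + j250 → |·| = √(40²+250²) = √64100 ≈ 253.18, ∠ = arctan(250/40) ≈ 80.91°
pole (s+250): 250 + j250 → |·| = √(250²+250²) = √125000 ≈ 353.55, ∠ = arctan(250/250) ≈ 45.00°
|T| = 50 · 250.02 / 2.249e+07 ≈ 0.00055585
Gain = 20 log₁₀(0.00055585) ≈ -65.10 dB
∠T = 89.31° − 210.20° = -120.89°

At s = jω = j562:
zero (s+3): 3 + j562 → |·| = √(3²+562²) = √315853 ≈ 562.01, ∠ = arctan(562/3) ≈ 89.69°
pole (s+25): 25 + j562 → |·| = √(25²+562²) = √316469 ≈ 562.56, ∠ = arctan(562/25) ≈ 87.45°
pole (s+40): 40 + j562 → |·| = √(40²+562²) = √317444 ≈ 563.42, ∠ = arctan(562/40) ≈ 85.93°
pole (s+250): 250 + j562 → |·| = √(250²+562²) = √378344 ≈ 615.1, ∠ = arctan(562/250) ≈ 66.02°
|T| = 50 · 562.01 / 1.9496e+08 ≈ 0.00014413
Gain = 20 log₁₀(0.00014413) ≈ -76.82 dB
∠T = 89.69° − 239.40° = -149.71°

ω = 250: -65.1 dB, -120.9°; ω = 562: -76.8 dB, -149.7°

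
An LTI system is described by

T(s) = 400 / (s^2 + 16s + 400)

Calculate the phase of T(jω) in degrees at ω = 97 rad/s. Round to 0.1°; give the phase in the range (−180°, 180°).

-170.2°

At s = jω = j97:
quadratic: (j97)² + 16·j97 + 400 = -9009 + j1552 → |·| ≈ 9141.7, ∠ ≈ 170.23°
∠T = 0.00° − 170.23° = -170.23°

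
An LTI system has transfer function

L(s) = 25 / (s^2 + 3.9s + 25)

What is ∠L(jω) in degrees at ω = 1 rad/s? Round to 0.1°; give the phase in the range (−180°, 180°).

At s = jω = j1:
quadratic: (j1)² + 3.9·j1 + 25 = 24 + j3.9 → |·| ≈ 24.315, ∠ ≈ 9.23°
∠L = 0.00° − 9.23° = -9.23°

-9.2°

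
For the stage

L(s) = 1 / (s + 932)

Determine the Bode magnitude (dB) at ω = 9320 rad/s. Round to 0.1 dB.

Substitute s = j9320:
Numerator: 1 = 1 + j0
Denominator: (j9320) + 932 = 932 + j9320
|N| = √(1² + 0²) ≈ 1, ∠N ≈ 0.00°
|D| = √(932² + 9320²) ≈ 9366.5, ∠D ≈ 84.29°
|L| = 1 / 9366.5 ≈ 0.00010676
Gain = 20 log₁₀(0.00010676) ≈ -79.43 dB

-79.4 dB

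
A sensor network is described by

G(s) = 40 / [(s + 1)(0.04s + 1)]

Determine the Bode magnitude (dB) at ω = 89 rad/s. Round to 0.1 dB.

At ω = 89 rad/s:
pole (1 + j89·1) = 1 + j89 → |·| ≈ 89.006, ∠ ≈ 89.36°
pole (1 + j89·0.04) = 1 + j3.56 → |·| ≈ 3.6978, ∠ ≈ 74.31°
|G| = 40 · 1 / (89.006 · 3.6978) ≈ 0.12153
Gain = 20 log₁₀(0.12153) ≈ -18.31 dB

-18.3 dB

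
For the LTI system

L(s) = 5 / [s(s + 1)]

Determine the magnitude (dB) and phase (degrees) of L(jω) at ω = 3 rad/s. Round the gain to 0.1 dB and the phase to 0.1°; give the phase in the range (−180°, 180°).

At s = jω = j3:
pole (s+1): 1 + j3 → |·| = √(1²+3²) = √10 ≈ 3.1623, ∠ = arctan(3/1) ≈ 71.57°
pole at origin: |s| = 3, ∠ = 90.00° (in denominator)
|L| = 5 / 9.4869 ≈ 0.52704
Gain = 20 log₁₀(0.52704) ≈ -5.56 dB
∠L = 0.00° − 161.57° = -161.57°

-5.6 dB, -161.6°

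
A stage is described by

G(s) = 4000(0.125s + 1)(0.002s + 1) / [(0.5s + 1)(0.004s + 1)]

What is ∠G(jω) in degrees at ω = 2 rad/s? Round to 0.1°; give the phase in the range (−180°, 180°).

At ω = 2 rad/s:
zero (1 + j2·0.125) = 1 + j0.25 → |·| ≈ 1.0308, ∠ ≈ 14.04°
zero (1 + j2·0.002) = 1 + j0.004 → |·| ≈ 1, ∠ ≈ 0.23°
pole (1 + j2·0.5) = 1 + j1 → |·| ≈ 1.4142, ∠ ≈ 45.00°
pole (1 + j2·0.004) = 1 + j0.008 → |·| ≈ 1, ∠ ≈ 0.46°
∠G = (14.04° + 0.23°) − (45.00° + 0.46°) = -31.19°

-31.2°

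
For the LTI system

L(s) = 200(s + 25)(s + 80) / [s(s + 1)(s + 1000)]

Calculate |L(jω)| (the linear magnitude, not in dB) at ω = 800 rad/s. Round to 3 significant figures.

At s = jω = j800:
zero (s+25): 25 + j800 → |·| = √(25²+800²) = √640625 ≈ 800.39, ∠ = arctan(800/25) ≈ 88.21°
zero (s+80): 80 + j800 → |·| = √(80²+800²) = √646400 ≈ 803.99, ∠ = arctan(800/80) ≈ 84.29°
pole (s+1): 1 + j800 → |·| = √(1²+800²) = √640001 ≈ 800, ∠ = arctan(800/1) ≈ 89.93°
pole (s+1000): 1000 + j800 → |·| = √(1000²+800²) = √1640000 ≈ 1280.6, ∠ = arctan(800/1000) ≈ 38.66°
pole at origin: |s| = 800, ∠ = 90.00° (in denominator)
|L| = 200 · 6.4351e+05 / 8.1958e+08 ≈ 0.15703

0.157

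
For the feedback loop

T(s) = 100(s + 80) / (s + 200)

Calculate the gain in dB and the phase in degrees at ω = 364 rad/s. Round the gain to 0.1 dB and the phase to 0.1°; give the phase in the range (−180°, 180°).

39.1 dB, 16.4°

At s = jω = j364:
zero (s+80): 80 + j364 → |·| = √(80²+364²) = √138896 ≈ 372.69, ∠ = arctan(364/80) ≈ 77.60°
pole (s+200): 200 + j364 → |·| = √(200²+364²) = √172496 ≈ 415.33, ∠ = arctan(364/200) ≈ 61.21°
|T| = 100 · 372.69 / 415.33 ≈ 89.733
Gain = 20 log₁₀(89.733) ≈ 39.06 dB
∠T = 77.60° − 61.21° = 16.39°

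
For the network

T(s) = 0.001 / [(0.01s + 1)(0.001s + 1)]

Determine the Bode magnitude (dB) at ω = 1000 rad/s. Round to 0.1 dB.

-83.1 dB

At ω = 1000 rad/s:
pole (1 + j1000·0.01) = 1 + j10 → |·| ≈ 10.05, ∠ ≈ 84.29°
pole (1 + j1000·0.001) = 1 + j1 → |·| ≈ 1.4142, ∠ ≈ 45.00°
|T| = 0.001 · 1 / (10.05 · 1.4142) ≈ 7.036e-05
Gain = 20 log₁₀(7.036e-05) ≈ -83.05 dB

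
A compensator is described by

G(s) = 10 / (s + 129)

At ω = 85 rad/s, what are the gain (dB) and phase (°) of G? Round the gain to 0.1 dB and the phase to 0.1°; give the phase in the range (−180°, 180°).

At s = jω = j85:
pole (s+129): 129 + j85 → |·| = √(129²+85²) = √23866 ≈ 154.49, ∠ = arctan(85/129) ≈ 33.38°
|G| = 10 / 154.49 ≈ 0.064729
Gain = 20 log₁₀(0.064729) ≈ -23.78 dB
∠G = 0.00° − 33.38° = -33.38°

-23.8 dB, -33.4°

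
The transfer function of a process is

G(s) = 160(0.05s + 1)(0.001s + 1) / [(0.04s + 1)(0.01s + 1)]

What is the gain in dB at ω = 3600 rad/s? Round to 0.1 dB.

26.3 dB

At ω = 3600 rad/s:
zero (1 + j3600·0.05) = 1 + j180 → |·| ≈ 180, ∠ ≈ 89.68°
zero (1 + j3600·0.001) = 1 + j3.6 → |·| ≈ 3.7363, ∠ ≈ 74.48°
pole (1 + j3600·0.04) = 1 + j144 → |·| ≈ 144, ∠ ≈ 89.60°
pole (1 + j3600·0.01) = 1 + j36 → |·| ≈ 36.014, ∠ ≈ 88.41°
|G| = 160 · 180 · 3.7363 / (144 · 36.014) ≈ 20.749
Gain = 20 log₁₀(20.749) ≈ 26.34 dB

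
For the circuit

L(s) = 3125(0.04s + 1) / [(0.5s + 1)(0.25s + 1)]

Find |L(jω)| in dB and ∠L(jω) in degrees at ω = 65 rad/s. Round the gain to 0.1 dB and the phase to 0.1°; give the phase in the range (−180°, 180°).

24.3 dB, -105.8°

At ω = 65 rad/s:
zero (1 + j65·0.04) = 1 + j2.6 → |·| ≈ 2.7857, ∠ ≈ 68.96°
pole (1 + j65·0.5) = 1 + j32.5 → |·| ≈ 32.515, ∠ ≈ 88.24°
pole (1 + j65·0.25) = 1 + j16.25 → |·| ≈ 16.281, ∠ ≈ 86.48°
|L| = 3125 · 2.7857 / (32.515 · 16.281) ≈ 16.444
Gain = 20 log₁₀(16.444) ≈ 24.32 dB
∠L = (68.96°) − (88.24° + 86.48°) = -105.76°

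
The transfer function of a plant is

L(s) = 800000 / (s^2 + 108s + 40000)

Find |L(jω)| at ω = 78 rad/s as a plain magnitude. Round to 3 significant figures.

At s = jω = j78:
quadratic: (j78)² + 108·j78 + 40000 = 33916 + j8424 → |·| ≈ 34947, ∠ ≈ 13.95°
|L| = 800000 / 34947 ≈ 22.892

22.9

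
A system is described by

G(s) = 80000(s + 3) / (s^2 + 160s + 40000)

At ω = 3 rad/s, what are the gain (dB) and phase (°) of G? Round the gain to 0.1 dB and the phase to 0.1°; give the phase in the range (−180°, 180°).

At s = jω = j3:
zero (s+3): 3 + j3 → |·| = √(3²+3²) = √18 ≈ 4.2426, ∠ = arctan(3/3) ≈ 45.00°
quadratic: (j3)² + 160·j3 + 40000 = 39991 + j480 → |·| ≈ 39994, ∠ ≈ 0.69°
|G| = 80000 · 4.2426 / 39994 ≈ 8.4865
Gain = 20 log₁₀(8.4865) ≈ 18.57 dB
∠G = 45.00° − 0.69° = 44.31°

18.6 dB, 44.3°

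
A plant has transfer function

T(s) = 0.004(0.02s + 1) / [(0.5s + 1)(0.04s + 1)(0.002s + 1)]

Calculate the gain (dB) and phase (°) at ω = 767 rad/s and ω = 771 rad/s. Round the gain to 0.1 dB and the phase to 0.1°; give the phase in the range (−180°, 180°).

At ω = 767 rad/s:
zero (1 + j767·0.02) = 1 + j15.34 → |·| ≈ 15.373, ∠ ≈ 86.27°
pole (1 + j767·0.5) = 1 + j383.5 → |·| ≈ 383.5, ∠ ≈ 89.85°
pole (1 + j767·0.04) = 1 + j30.68 → |·| ≈ 30.696, ∠ ≈ 88.13°
pole (1 + j767·0.002) = 1 + j1.534 → |·| ≈ 1.8312, ∠ ≈ 56.90°
|T| = 0.004 · 15.373 / (383.5 · 30.696 · 1.8312) ≈ 2.8526e-06
Gain = 20 log₁₀(2.8526e-06) ≈ -110.90 dB
∠T = (86.27°) − (89.85° + 88.13° + 56.90°) = -148.61°

At ω = 771 rad/s:
zero (1 + j771·0.02) = 1 + j15.42 → |·| ≈ 15.452, ∠ ≈ 86.29°
pole (1 + j771·0.5) = 1 + j385.5 → |·| ≈ 385.5, ∠ ≈ 89.85°
pole (1 + j771·0.04) = 1 + j30.84 → |·| ≈ 30.856, ∠ ≈ 88.14°
pole (1 + j771·0.002) = 1 + j1.542 → |·| ≈ 1.8379, ∠ ≈ 57.04°
|T| = 0.004 · 15.452 / (385.5 · 30.856 · 1.8379) ≈ 2.8272e-06
Gain = 20 log₁₀(2.8272e-06) ≈ -110.97 dB
∠T = (86.29°) − (89.85° + 88.14° + 57.04°) = -148.74°

ω = 767: -110.9 dB, -148.6°; ω = 771: -111.0 dB, -148.7°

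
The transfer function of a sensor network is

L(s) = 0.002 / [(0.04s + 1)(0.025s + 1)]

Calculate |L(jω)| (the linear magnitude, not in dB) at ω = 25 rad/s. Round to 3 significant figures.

0.00120

At ω = 25 rad/s:
pole (1 + j25·0.04) = 1 + j1 → |·| ≈ 1.4142, ∠ ≈ 45.00°
pole (1 + j25·0.025) = 1 + j0.625 → |·| ≈ 1.1792, ∠ ≈ 32.01°
|L| = 0.002 · 1 / (1.4142 · 1.1792) ≈ 0.0011993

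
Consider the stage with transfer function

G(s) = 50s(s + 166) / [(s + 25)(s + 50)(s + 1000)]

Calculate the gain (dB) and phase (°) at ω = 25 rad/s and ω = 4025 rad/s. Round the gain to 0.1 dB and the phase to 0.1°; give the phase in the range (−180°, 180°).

ω = 25: -19.5 dB, 25.6°; ω = 4025: -38.4 dB, -77.3°

At s = jω = j25:
zero (s+166): 166 + j25 → |·| = √(166²+25²) = √28181 ≈ 167.87, ∠ = arctan(25/166) ≈ 8.56°
zero at origin: s = j25 → |·| = 25, ∠ = 90.00°
pole (s+25): 25 + j25 → |·| = √(25²+25²) = √1250 ≈ 35.355, ∠ = arctan(25/25) ≈ 45.00°
pole (s+50): 50 + j25 → |·| = √(50²+25²) = √3125 ≈ 55.902, ∠ = arctan(25/50) ≈ 26.57°
pole (s+1000): 1000 + j25 → |·| = √(1000²+25²) = √1000625 ≈ 1000.3, ∠ = arctan(25/1000) ≈ 1.43°
|G| = 50 · 4196.8 / 1.977e+06 ≈ 0.10614
Gain = 20 log₁₀(0.10614) ≈ -19.48 dB
∠G = 98.56° − 73.00° = 25.56°

At s = jω = j4025:
zero (s+166): 166 + j4025 → |·| = √(166²+4025²) = √16228181 ≈ 4028.4, ∠ = arctan(4025/166) ≈ 87.64°
zero at origin: s = j4025 → |·| = 4025, ∠ = 90.00°
pole (s+25): 25 + j4025 → |·| = √(25²+4025²) = √16201250 ≈ 4025.1, ∠ = arctan(4025/25) ≈ 89.64°
pole (s+50): 50 + j4025 → |·| = √(50²+4025²) = √16203125 ≈ 4025.3, ∠ = arctan(4025/50) ≈ 89.29°
pole (s+1000): 1000 + j4025 → |·| = √(1000²+4025²) = √17200625 ≈ 4147.4, ∠ = arctan(4025/1000) ≈ 76.05°
|G| = 50 · 1.6214e+07 / 6.7197e+10 ≈ 0.012065
Gain = 20 log₁₀(0.012065) ≈ -38.37 dB
∠G = 177.64° − 254.98° = -77.34°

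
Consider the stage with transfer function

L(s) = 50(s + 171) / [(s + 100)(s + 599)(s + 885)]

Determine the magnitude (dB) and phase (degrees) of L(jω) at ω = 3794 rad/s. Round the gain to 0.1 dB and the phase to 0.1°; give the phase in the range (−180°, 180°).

At s = jω = j3794:
zero (s+171): 171 + j3794 → |·| = √(171²+3794²) = √14423677 ≈ 3797.9, ∠ = arctan(3794/171) ≈ 87.42°
pole (s+100): 100 + j3794 → |·| = √(100²+3794²) = √14404436 ≈ 3795.3, ∠ = arctan(3794/100) ≈ 88.49°
pole (s+599): 599 + j3794 → |·| = √(599²+3794²) = √14753237 ≈ 3841, ∠ = arctan(3794/599) ≈ 81.03°
pole (s+885): 885 + j3794 → |·| = √(885²+3794²) = √15177661 ≈ 3895.9, ∠ = arctan(3794/885) ≈ 76.87°
|L| = 50 · 3797.9 / 5.6793e+10 ≈ 3.3436e-06
Gain = 20 log₁₀(3.3436e-06) ≈ -109.52 dB
∠L = 87.42° − 246.39° = -158.97°

-109.5 dB, -159.0°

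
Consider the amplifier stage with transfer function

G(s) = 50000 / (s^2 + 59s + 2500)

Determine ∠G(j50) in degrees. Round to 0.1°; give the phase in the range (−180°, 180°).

At s = jω = j50:
quadratic: (j50)² + 59·j50 + 2500 = 0 + j2950 → |·| ≈ 2950, ∠ ≈ 90.00°
∠G = 0.00° − 90.00° = -90.00°

-90.0°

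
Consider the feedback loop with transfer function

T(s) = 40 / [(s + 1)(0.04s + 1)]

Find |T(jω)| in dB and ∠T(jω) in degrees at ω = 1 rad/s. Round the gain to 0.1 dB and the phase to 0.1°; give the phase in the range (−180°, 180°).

29.0 dB, -47.3°

At ω = 1 rad/s:
pole (1 + j1·1) = 1 + j1 → |·| ≈ 1.4142, ∠ ≈ 45.00°
pole (1 + j1·0.04) = 1 + j0.04 → |·| ≈ 1.0008, ∠ ≈ 2.29°
|T| = 40 · 1 / (1.4142 · 1.0008) ≈ 28.262
Gain = 20 log₁₀(28.262) ≈ 29.02 dB
∠T = (0°) − (45.00° + 2.29°) = -47.29°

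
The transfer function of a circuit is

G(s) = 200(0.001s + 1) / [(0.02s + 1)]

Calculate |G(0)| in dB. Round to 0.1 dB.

G(0) = 200 · 1 / 1 = 200
20 log₁₀(200) ≈ 46.02 dB

46.0 dB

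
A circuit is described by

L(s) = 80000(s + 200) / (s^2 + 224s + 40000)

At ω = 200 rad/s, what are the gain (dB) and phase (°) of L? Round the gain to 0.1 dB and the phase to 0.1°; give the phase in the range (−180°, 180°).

At s = jω = j200:
zero (s+200): 200 + j200 → |·| = √(200²+200²) = √80000 ≈ 282.84, ∠ = arctan(200/200) ≈ 45.00°
quadratic: (j200)² + 224·j200 + 40000 = 0 + j44800 → |·| ≈ 44800, ∠ ≈ 90.00°
|L| = 80000 · 282.84 / 44800 ≈ 505.07
Gain = 20 log₁₀(505.07) ≈ 54.07 dB
∠L = 45.00° − 90.00° = -45.00°

54.1 dB, -45.0°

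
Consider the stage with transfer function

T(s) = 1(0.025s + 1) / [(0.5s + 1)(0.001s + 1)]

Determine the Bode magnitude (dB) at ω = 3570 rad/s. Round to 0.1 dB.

-37.4 dB

At ω = 3570 rad/s:
zero (1 + j3570·0.025) = 1 + j89.25 → |·| ≈ 89.256, ∠ ≈ 89.36°
pole (1 + j3570·0.5) = 1 + j1785 → |·| ≈ 1785, ∠ ≈ 89.97°
pole (1 + j3570·0.001) = 1 + j3.57 → |·| ≈ 3.7074, ∠ ≈ 74.35°
|T| = 1 · 89.256 / (1785 · 3.7074) ≈ 0.013487
Gain = 20 log₁₀(0.013487) ≈ -37.40 dB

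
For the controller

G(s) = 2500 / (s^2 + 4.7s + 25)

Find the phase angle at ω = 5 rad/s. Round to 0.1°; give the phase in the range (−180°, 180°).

-90.0°

At s = jω = j5:
quadratic: (j5)² + 4.7·j5 + 25 = 0 + j23.5 → |·| ≈ 23.5, ∠ ≈ 90.00°
∠G = 0.00° − 90.00° = -90.00°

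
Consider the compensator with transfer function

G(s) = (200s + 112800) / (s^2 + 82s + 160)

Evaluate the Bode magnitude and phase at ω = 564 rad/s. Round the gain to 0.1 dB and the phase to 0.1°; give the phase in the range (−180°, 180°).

Substitute s = j564:
Numerator: 200(j564) + 112800 = 112800 + j112800
Denominator: (j564)^2 + 82(j564) + 160 = -317936 + j46248
|N| = √(112800² + 112800²) ≈ 1.5952e+05, ∠N ≈ 45.00°
|D| = √(317936² + 46248²) ≈ 3.2128e+05, ∠D ≈ 171.72°
|G| = 1.5952e+05 / 3.2128e+05 ≈ 0.49651
Gain = 20 log₁₀(0.49651) ≈ -6.08 dB
∠G = 45.00° − 171.72° = -126.72°

-6.1 dB, -126.7°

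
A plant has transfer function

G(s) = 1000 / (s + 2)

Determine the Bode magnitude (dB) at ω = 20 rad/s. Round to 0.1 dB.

Substitute s = j20:
Numerator: 1000 = 1000 + j0
Denominator: (j20) + 2 = 2 + j20
|N| = √(1000² + 0²) ≈ 1000, ∠N ≈ 0.00°
|D| = √(2² + 20²) ≈ 20.1, ∠D ≈ 84.29°
|G| = 1000 / 20.1 ≈ 49.751
Gain = 20 log₁₀(49.751) ≈ 33.94 dB

33.9 dB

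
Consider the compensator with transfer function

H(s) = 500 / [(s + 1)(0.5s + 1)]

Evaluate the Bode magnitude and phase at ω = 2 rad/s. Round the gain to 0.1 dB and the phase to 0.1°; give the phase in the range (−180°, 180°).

At ω = 2 rad/s:
pole (1 + j2·1) = 1 + j2 → |·| ≈ 2.2361, ∠ ≈ 63.43°
pole (1 + j2·0.5) = 1 + j1 → |·| ≈ 1.4142, ∠ ≈ 45.00°
|H| = 500 · 1 / (2.2361 · 1.4142) ≈ 158.11
Gain = 20 log₁₀(158.11) ≈ 43.98 dB
∠H = (0°) − (63.43° + 45.00°) = -108.43°

44.0 dB, -108.4°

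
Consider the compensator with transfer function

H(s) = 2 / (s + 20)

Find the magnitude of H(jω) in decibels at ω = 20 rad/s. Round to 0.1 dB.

-23.0 dB

At s = jω = j20:
pole (s+20): 20 + j20 → |·| = √(20²+20²) = √800 ≈ 28.284, ∠ = arctan(20/20) ≈ 45.00°
|H| = 2 / 28.284 ≈ 0.070711
Gain = 20 log₁₀(0.070711) ≈ -23.01 dB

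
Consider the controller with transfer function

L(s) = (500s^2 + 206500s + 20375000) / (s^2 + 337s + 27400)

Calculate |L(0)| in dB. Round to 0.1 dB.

57.4 dB

L(0) = 20375000 / 27400 ≈ 743.61
20 log₁₀(743.61) ≈ 57.43 dB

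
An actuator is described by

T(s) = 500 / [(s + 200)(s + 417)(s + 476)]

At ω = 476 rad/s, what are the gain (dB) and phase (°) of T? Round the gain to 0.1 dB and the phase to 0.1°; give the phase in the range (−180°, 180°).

-112.9 dB, -161.0°

At s = jω = j476:
pole (s+200): 200 + j476 → |·| = √(200²+476²) = √266576 ≈ 516.31, ∠ = arctan(476/200) ≈ 67.21°
pole (s+417): 417 + j476 → |·| = √(417²+476²) = √400465 ≈ 632.82, ∠ = arctan(476/417) ≈ 48.78°
pole (s+476): 476 + j476 → |·| = √(476²+476²) = √453152 ≈ 673.17, ∠ = arctan(476/476) ≈ 45.00°
|T| = 500 / 2.1995e+08 ≈ 2.2732e-06
Gain = 20 log₁₀(2.2732e-06) ≈ -112.87 dB
∠T = 0.00° − 160.99° = -160.99°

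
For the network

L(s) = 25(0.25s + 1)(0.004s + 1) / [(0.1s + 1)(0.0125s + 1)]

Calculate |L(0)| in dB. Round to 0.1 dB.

L(0) = 25 · 1 / 1 = 25
20 log₁₀(25) ≈ 27.96 dB

28.0 dB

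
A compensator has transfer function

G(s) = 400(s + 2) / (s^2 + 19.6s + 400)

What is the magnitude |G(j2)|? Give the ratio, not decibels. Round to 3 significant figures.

2.84

At s = jω = j2:
zero (s+2): 2 + j2 → |·| = √(2²+2²) = √8 ≈ 2.8284, ∠ = arctan(2/2) ≈ 45.00°
quadratic: (j2)² + 19.6·j2 + 400 = 396 + j39.2 → |·| ≈ 397.94, ∠ ≈ 5.65°
|G| = 400 · 2.8284 / 397.94 ≈ 2.843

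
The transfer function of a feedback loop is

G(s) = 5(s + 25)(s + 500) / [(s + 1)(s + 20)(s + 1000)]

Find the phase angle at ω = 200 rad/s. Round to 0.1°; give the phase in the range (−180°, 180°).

At s = jω = j200:
zero (s+25): 25 + j200 → |·| = √(25²+200²) = √40625 ≈ 201.56, ∠ = arctan(200/25) ≈ 82.87°
zero (s+500): 500 + j200 → |·| = √(500²+200²) = √290000 ≈ 538.52, ∠ = arctan(200/500) ≈ 21.80°
pole (s+1): 1 + j200 → |·| = √(1²+200²) = √40001 ≈ 200, ∠ = arctan(200/1) ≈ 89.71°
pole (s+20): 20 + j200 → |·| = √(20²+200²) = √40400 ≈ 201, ∠ = arctan(200/20) ≈ 84.29°
pole (s+1000): 1000 + j200 → |·| = √(1000²+200²) = √1040000 ≈ 1019.8, ∠ = arctan(200/1000) ≈ 11.31°
∠G = 104.67° − 185.31° = -80.64°

-80.6°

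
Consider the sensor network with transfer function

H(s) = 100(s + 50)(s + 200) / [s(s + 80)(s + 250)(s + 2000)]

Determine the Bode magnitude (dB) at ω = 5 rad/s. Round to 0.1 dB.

At s = jω = j5:
zero (s+50): 50 + j5 → |·| = √(50²+5²) = √2525 ≈ 50.249, ∠ = arctan(5/50) ≈ 5.71°
zero (s+200): 200 + j5 → |·| = √(200²+5²) = √40025 ≈ 200.06, ∠ = arctan(5/200) ≈ 1.43°
pole (s+80): 80 + j5 → |·| = √(80²+5²) = √6425 ≈ 80.156, ∠ = arctan(5/80) ≈ 3.58°
pole (s+250): 250 + j5 → |·| = √(250²+5²) = √62525 ≈ 250.05, ∠ = arctan(5/250) ≈ 1.15°
pole (s+2000): 2000 + j5 → |·| = √(2000²+5²) = √4000025 ≈ 2000, ∠ = arctan(5/2000) ≈ 0.14°
pole at origin: |s| = 5, ∠ = 90.00° (in denominator)
|H| = 100 · 10053 / 2.0043e+08 ≈ 0.0050157
Gain = 20 log₁₀(0.0050157) ≈ -45.99 dB

-46.0 dB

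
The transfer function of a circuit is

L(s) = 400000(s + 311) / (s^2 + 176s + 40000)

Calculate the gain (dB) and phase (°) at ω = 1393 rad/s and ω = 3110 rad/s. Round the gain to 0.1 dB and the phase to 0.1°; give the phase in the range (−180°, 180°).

At s = jω = j1393:
zero (s+311): 311 + j1393 → |·| = √(311²+1393²) = √2037170 ≈ 1427.3, ∠ = arctan(1393/311) ≈ 77.41°
quadratic: (j1393)² + 176·j1393 + 40000 = -1900449 + j245168 → |·| ≈ 1.9162e+06, ∠ ≈ 172.65°
|L| = 400000 · 1427.3 / 1.9162e+06 ≈ 297.94
Gain = 20 log₁₀(297.94) ≈ 49.48 dB
∠L = 77.41° − 172.65° = -95.24°

At s = jω = j3110:
zero (s+311): 311 + j3110 → |·| = √(311²+3110²) = √9768821 ≈ 3125.5, ∠ = arctan(3110/311) ≈ 84.29°
quadratic: (j3110)² + 176·j3110 + 40000 = -9632100 + j547360 → |·| ≈ 9.6476e+06, ∠ ≈ 176.75°
|L| = 400000 · 3125.5 / 9.6476e+06 ≈ 129.59
Gain = 20 log₁₀(129.59) ≈ 42.25 dB
∠L = 84.29° − 176.75° = -92.46°

ω = 1393: 49.5 dB, -95.2°; ω = 3110: 42.3 dB, -92.5°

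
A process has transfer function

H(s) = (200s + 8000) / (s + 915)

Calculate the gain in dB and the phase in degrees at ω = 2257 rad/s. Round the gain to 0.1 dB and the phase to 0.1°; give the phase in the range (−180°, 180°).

45.4 dB, 21.1°

Substitute s = j2257:
Numerator: 200(j2257) + 8000 = 8000 + j451400
Denominator: (j2257) + 915 = 915 + j2257
|N| = √(8000² + 451400²) ≈ 4.5147e+05, ∠N ≈ 88.98°
|D| = √(915² + 2257²) ≈ 2435.4, ∠D ≈ 67.93°
|H| = 4.5147e+05 / 2435.4 ≈ 185.38
Gain = 20 log₁₀(185.38) ≈ 45.36 dB
∠H = 88.98° − 67.93° = 21.05°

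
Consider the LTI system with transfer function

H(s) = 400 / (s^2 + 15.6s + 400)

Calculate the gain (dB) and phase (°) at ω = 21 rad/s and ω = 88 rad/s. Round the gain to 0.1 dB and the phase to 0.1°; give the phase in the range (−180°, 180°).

At s = jω = j21:
quadratic: (j21)² + 15.6·j21 + 400 = -41 + j327.6 → |·| ≈ 330.16, ∠ ≈ 97.13°
|H| = 400 / 330.16 ≈ 1.2115
Gain = 20 log₁₀(1.2115) ≈ 1.67 dB
∠H = 0.00° − 97.13° = -97.13°

At s = jω = j88:
quadratic: (j88)² + 15.6·j88 + 400 = -7344 + j1372.8 → |·| ≈ 7471.2, ∠ ≈ 169.41°
|H| = 400 / 7471.2 ≈ 0.053539
Gain = 20 log₁₀(0.053539) ≈ -25.43 dB
∠H = 0.00° − 169.41° = -169.41°

ω = 21: 1.7 dB, -97.1°; ω = 88: -25.4 dB, -169.4°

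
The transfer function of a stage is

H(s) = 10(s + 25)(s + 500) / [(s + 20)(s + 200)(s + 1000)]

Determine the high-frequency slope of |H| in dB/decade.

Each pole contributes −20 dB/decade at high frequency; each zero contributes +20 dB/decade.
Net: 2 zero(s) − 3 pole(s) → -20 dB/decade.

-20 dB/decade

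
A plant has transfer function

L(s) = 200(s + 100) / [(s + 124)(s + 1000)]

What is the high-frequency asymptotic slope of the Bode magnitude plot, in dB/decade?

-20 dB/decade

Each pole contributes −20 dB/decade at high frequency; each zero contributes +20 dB/decade.
Net: 1 zero(s) − 2 pole(s) → -20 dB/decade.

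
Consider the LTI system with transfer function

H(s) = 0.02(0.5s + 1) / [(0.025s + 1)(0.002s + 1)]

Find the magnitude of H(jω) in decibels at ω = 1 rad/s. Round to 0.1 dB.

At ω = 1 rad/s:
zero (1 + j1·0.5) = 1 + j0.5 → |·| ≈ 1.118, ∠ ≈ 26.57°
pole (1 + j1·0.025) = 1 + j0.025 → |·| ≈ 1.0003, ∠ ≈ 1.43°
pole (1 + j1·0.002) = 1 + j0.002 → |·| ≈ 1, ∠ ≈ 0.11°
|H| = 0.02 · 1.118 / (1.0003 · 1) ≈ 0.022353
Gain = 20 log₁₀(0.022353) ≈ -33.01 dB

-33.0 dB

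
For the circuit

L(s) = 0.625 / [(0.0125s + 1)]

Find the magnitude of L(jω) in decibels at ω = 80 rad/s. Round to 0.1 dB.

-7.1 dB

At ω = 80 rad/s:
pole (1 + j80·0.0125) = 1 + j1 → |·| ≈ 1.4142, ∠ ≈ 45.00°
|L| = 0.625 · 1 / (1.4142) ≈ 0.44195
Gain = 20 log₁₀(0.44195) ≈ -7.09 dB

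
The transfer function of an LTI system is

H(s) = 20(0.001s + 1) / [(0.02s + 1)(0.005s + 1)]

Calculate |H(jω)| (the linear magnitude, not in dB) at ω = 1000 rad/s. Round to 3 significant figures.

At ω = 1000 rad/s:
zero (1 + j1000·0.001) = 1 + j1 → |·| ≈ 1.4142, ∠ ≈ 45.00°
pole (1 + j1000·0.02) = 1 + j20 → |·| ≈ 20.025, ∠ ≈ 87.14°
pole (1 + j1000·0.005) = 1 + j5 → |·| ≈ 5.099, ∠ ≈ 78.69°
|H| = 20 · 1.4142 / (20.025 · 5.099) ≈ 0.277

0.277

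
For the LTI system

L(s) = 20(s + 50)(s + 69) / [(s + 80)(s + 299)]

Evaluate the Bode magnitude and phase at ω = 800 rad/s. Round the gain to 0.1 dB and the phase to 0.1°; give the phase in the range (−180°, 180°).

At s = jω = j800:
zero (s+50): 50 + j800 → |·| = √(50²+800²) = √642500 ≈ 801.56, ∠ = arctan(800/50) ≈ 86.42°
zero (s+69): 69 + j800 → |·| = √(69²+800²) = √644761 ≈ 802.97, ∠ = arctan(800/69) ≈ 85.07°
pole (s+80): 80 + j800 → |·| = √(80²+800²) = √646400 ≈ 803.99, ∠ = arctan(800/80) ≈ 84.29°
pole (s+299): 299 + j800 → |·| = √(299²+800²) = √729401 ≈ 854.05, ∠ = arctan(800/299) ≈ 69.51°
|L| = 20 · 6.4363e+05 / 6.8665e+05 ≈ 18.747
Gain = 20 log₁₀(18.747) ≈ 25.46 dB
∠L = 171.49° − 153.80° = 17.69°

25.5 dB, 17.7°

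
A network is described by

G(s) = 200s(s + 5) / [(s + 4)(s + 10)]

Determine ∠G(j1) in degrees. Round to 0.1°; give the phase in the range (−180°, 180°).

At s = jω = j1:
zero (s+5): 5 + j1 → |·| = √(5²+1²) = √26 ≈ 5.099, ∠ = arctan(1/5) ≈ 11.31°
zero at origin: s = j1 → |·| = 1, ∠ = 90.00°
pole (s+4): 4 + j1 → |·| = √(4²+1²) = √17 ≈ 4.1231, ∠ = arctan(1/4) ≈ 14.04°
pole (s+10): 10 + j1 → |·| = √(10²+1²) = √101 ≈ 10.05, ∠ = arctan(1/10) ≈ 5.71°
∠G = 101.31° − 19.75° = 81.56°

81.6°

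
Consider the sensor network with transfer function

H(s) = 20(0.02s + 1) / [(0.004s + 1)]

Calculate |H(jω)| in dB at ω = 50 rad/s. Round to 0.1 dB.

At ω = 50 rad/s:
zero (1 + j50·0.02) = 1 + j1 → |·| ≈ 1.4142, ∠ ≈ 45.00°
pole (1 + j50·0.004) = 1 + j0.2 → |·| ≈ 1.0198, ∠ ≈ 11.31°
|H| = 20 · 1.4142 / (1.0198) ≈ 27.735
Gain = 20 log₁₀(27.735) ≈ 28.86 dB

28.9 dB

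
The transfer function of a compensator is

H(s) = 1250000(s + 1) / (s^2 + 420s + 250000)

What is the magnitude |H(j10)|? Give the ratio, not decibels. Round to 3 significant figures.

At s = jω = j10:
zero (s+1): 1 + j10 → |·| = √(1²+10²) = √101 ≈ 10.05, ∠ = arctan(10/1) ≈ 84.29°
quadratic: (j10)² + 420·j10 + 250000 = 249900 + j4200 → |·| ≈ 2.4994e+05, ∠ ≈ 0.96°
|H| = 1250000 · 10.05 / 2.4994e+05 ≈ 50.262

50.3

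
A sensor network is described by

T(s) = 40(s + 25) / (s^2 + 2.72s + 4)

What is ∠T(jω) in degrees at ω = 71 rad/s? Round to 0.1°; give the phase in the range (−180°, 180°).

-107.2°

At s = jω = j71:
zero (s+25): 25 + j71 → |·| = √(25²+71²) = √5666 ≈ 75.273, ∠ = arctan(71/25) ≈ 70.60°
quadratic: (j71)² + 2.72·j71 + 4 = -5037 + j193.12 → |·| ≈ 5040.7, ∠ ≈ 177.80°
∠T = 70.60° − 177.80° = -107.20°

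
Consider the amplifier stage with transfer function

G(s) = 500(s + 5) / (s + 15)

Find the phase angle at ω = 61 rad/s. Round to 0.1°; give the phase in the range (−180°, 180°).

9.1°

At s = jω = j61:
zero (s+5): 5 + j61 → |·| = √(5²+61²) = √3746 ≈ 61.205, ∠ = arctan(61/5) ≈ 85.31°
pole (s+15): 15 + j61 → |·| = √(15²+61²) = √3946 ≈ 62.817, ∠ = arctan(61/15) ≈ 76.18°
∠G = 85.31° − 76.18° = 9.13°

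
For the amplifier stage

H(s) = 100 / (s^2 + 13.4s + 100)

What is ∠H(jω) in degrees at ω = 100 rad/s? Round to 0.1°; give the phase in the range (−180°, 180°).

At s = jω = j100:
quadratic: (j100)² + 13.4·j100 + 100 = -9900 + j1340 → |·| ≈ 9990.3, ∠ ≈ 172.29°
∠H = 0.00° − 172.29° = -172.29°

-172.3°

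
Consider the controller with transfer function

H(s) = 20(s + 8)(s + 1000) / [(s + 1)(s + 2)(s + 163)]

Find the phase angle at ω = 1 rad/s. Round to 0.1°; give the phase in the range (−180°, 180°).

-64.7°

At s = jω = j1:
zero (s+8): 8 + j1 → |·| = √(8²+1²) = √65 ≈ 8.0623, ∠ = arctan(1/8) ≈ 7.13°
zero (s+1000): 1000 + j1 → |·| = √(1000²+1²) = √1000001 ≈ 1000, ∠ = arctan(1/1000) ≈ 0.06°
pole (s+1): 1 + j1 → |·| = √(1²+1²) = √2 ≈ 1.4142, ∠ = arctan(1/1) ≈ 45.00°
pole (s+2): 2 + j1 → |·| = √(2²+1²) = √5 ≈ 2.2361, ∠ = arctan(1/2) ≈ 26.57°
pole (s+163): 163 + j1 → |·| = √(163²+1²) = √26570 ≈ 163, ∠ = arctan(1/163) ≈ 0.35°
∠H = 7.19° − 71.92° = -64.73°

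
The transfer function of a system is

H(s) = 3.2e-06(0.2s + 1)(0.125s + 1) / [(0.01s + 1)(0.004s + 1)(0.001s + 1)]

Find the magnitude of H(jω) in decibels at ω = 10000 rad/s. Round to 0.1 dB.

At ω = 10000 rad/s:
zero (1 + j10000·0.2) = 1 + j2000 → |·| ≈ 2000, ∠ ≈ 89.97°
zero (1 + j10000·0.125) = 1 + j1250 → |·| ≈ 1250, ∠ ≈ 89.95°
pole (1 + j10000·0.01) = 1 + j100 → |·| ≈ 100, ∠ ≈ 89.43°
pole (1 + j10000·0.004) = 1 + j40 → |·| ≈ 40.012, ∠ ≈ 88.57°
pole (1 + j10000·0.001) = 1 + j10 → |·| ≈ 10.05, ∠ ≈ 84.29°
|H| = 3.2e-06 · 2000 · 1250 / (100 · 40.012 · 10.05) ≈ 0.00019895
Gain = 20 log₁₀(0.00019895) ≈ -74.03 dB

-74.0 dB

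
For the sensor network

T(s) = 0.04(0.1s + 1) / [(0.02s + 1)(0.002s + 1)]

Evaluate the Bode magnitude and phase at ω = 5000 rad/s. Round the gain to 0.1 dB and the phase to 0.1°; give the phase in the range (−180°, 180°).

At ω = 5000 rad/s:
zero (1 + j5000·0.1) = 1 + j500 → |·| ≈ 500, ∠ ≈ 89.89°
pole (1 + j5000·0.02) = 1 + j100 → |·| ≈ 100, ∠ ≈ 89.43°
pole (1 + j5000·0.002) = 1 + j10 → |·| ≈ 10.05, ∠ ≈ 84.29°
|T| = 0.04 · 500 / (100 · 10.05) ≈ 0.0199
Gain = 20 log₁₀(0.0199) ≈ -34.02 dB
∠T = (89.89°) − (89.43° + 84.29°) = -83.83°

-34.0 dB, -83.8°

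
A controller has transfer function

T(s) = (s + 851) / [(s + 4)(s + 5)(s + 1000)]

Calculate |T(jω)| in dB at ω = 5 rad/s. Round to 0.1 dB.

-34.5 dB

At s = jω = j5:
zero (s+851): 851 + j5 → |·| = √(851²+5²) = √724226 ≈ 851.01, ∠ = arctan(5/851) ≈ 0.34°
pole (s+4): 4 + j5 → |·| = √(4²+5²) = √41 ≈ 6.4031, ∠ = arctan(5/4) ≈ 51.34°
pole (s+5): 5 + j5 → |·| = √(5²+5²) = √50 ≈ 7.0711, ∠ = arctan(5/5) ≈ 45.00°
pole (s+1000): 1000 + j5 → |·| = √(1000²+5²) = √1000025 ≈ 1000, ∠ = arctan(5/1000) ≈ 0.29°
|T| = 1 · 851.01 / 45277 ≈ 0.018796
Gain = 20 log₁₀(0.018796) ≈ -34.52 dB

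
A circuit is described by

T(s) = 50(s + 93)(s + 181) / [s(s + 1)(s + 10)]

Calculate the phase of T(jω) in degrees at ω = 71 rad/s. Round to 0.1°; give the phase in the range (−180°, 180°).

157.6°

At s = jω = j71:
zero (s+93): 93 + j71 → |·| = √(93²+71²) = √13690 ≈ 117, ∠ = arctan(71/93) ≈ 37.36°
zero (s+181): 181 + j71 → |·| = √(181²+71²) = √37802 ≈ 194.43, ∠ = arctan(71/181) ≈ 21.42°
pole (s+1): 1 + j71 → |·| = √(1²+71²) = √5042 ≈ 71.007, ∠ = arctan(71/1) ≈ 89.19°
pole (s+10): 10 + j71 → |·| = √(10²+71²) = √5141 ≈ 71.701, ∠ = arctan(71/10) ≈ 81.98°
pole at origin: |s| = 71, ∠ = 90.00° (in denominator)
∠T = 58.78° − 261.17° = -202.39° ≡ 157.61° (principal value)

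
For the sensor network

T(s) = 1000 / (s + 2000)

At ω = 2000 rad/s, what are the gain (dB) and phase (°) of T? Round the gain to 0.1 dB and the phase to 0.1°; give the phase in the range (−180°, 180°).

-9.0 dB, -45.0°

At s = jω = j2000:
pole (s+2000): 2000 + j2000 → |·| = √(2000²+2000²) = √8000000 ≈ 2828.4, ∠ = arctan(2000/2000) ≈ 45.00°
|T| = 1000 / 2828.4 ≈ 0.35356
Gain = 20 log₁₀(0.35356) ≈ -9.03 dB
∠T = 0.00° − 45.00° = -45.00°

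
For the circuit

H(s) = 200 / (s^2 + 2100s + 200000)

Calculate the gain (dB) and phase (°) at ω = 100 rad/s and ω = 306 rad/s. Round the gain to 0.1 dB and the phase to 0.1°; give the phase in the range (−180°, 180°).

ω = 100: -63.0 dB, -47.9°; ω = 306: -70.3 dB, -80.6°

Substitute s = j100:
Numerator: 200 = 200 + j0
Denominator: (j100)^2 + 2100(j100) + 200000 = 190000 + j210000
|N| = √(200² + 0²) ≈ 200, ∠N ≈ 0.00°
|D| = √(190000² + 210000²) ≈ 2.832e+05, ∠D ≈ 47.86°
|H| = 200 / 2.832e+05 ≈ 0.00070621
Gain = 20 log₁₀(0.00070621) ≈ -63.02 dB
∠H = 0.00° − 47.86° = -47.86°

Substitute s = j306:
Numerator: 200 = 200 + j0
Denominator: (j306)^2 + 2100(j306) + 200000 = 106364 + j642600
|N| = √(200² + 0²) ≈ 200, ∠N ≈ 0.00°
|D| = √(106364² + 642600²) ≈ 6.5134e+05, ∠D ≈ 80.60°
|H| = 200 / 6.5134e+05 ≈ 0.00030706
Gain = 20 log₁₀(0.00030706) ≈ -70.26 dB
∠H = 0.00° − 80.60° = -80.60°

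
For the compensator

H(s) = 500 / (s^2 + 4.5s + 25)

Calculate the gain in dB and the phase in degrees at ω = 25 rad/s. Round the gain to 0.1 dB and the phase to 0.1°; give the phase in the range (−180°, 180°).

-1.7 dB, -169.4°

At s = jω = j25:
quadratic: (j25)² + 4.5·j25 + 25 = -600 + j112.5 → |·| ≈ 610.46, ∠ ≈ 169.38°
|H| = 500 / 610.46 ≈ 0.81905
Gain = 20 log₁₀(0.81905) ≈ -1.73 dB
∠H = 0.00° − 169.38° = -169.38°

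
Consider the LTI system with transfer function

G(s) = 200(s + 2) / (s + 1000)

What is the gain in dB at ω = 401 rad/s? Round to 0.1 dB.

37.4 dB

At s = jω = j401:
zero (s+2): 2 + j401 → |·| = √(2²+401²) = √160805 ≈ 401, ∠ = arctan(401/2) ≈ 89.71°
pole (s+1000): 1000 + j401 → |·| = √(1000²+401²) = √1160801 ≈ 1077.4, ∠ = arctan(401/1000) ≈ 21.85°
|G| = 200 · 401 / 1077.4 ≈ 74.438
Gain = 20 log₁₀(74.438) ≈ 37.44 dB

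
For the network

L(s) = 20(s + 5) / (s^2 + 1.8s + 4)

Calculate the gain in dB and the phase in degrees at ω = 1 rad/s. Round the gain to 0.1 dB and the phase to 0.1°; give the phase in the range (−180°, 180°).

29.3 dB, -19.7°

At s = jω = j1:
zero (s+5): 5 + j1 → |·| = √(5²+1²) = √26 ≈ 5.099, ∠ = arctan(1/5) ≈ 11.31°
quadratic: (j1)² + 1.8·j1 + 4 = 3 + j1.8 → |·| ≈ 3.4986, ∠ ≈ 30.96°
|L| = 20 · 5.099 / 3.4986 ≈ 29.149
Gain = 20 log₁₀(29.149) ≈ 29.29 dB
∠L = 11.31° − 30.96° = -19.65°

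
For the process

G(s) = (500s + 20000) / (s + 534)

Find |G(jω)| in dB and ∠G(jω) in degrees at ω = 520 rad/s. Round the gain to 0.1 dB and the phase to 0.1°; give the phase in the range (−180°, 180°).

Substitute s = j520:
Numerator: 500(j520) + 20000 = 20000 + j260000
Denominator: (j520) + 534 = 534 + j520
|N| = √(20000² + 260000²) ≈ 2.6077e+05, ∠N ≈ 85.60°
|D| = √(534² + 520²) ≈ 745.36, ∠D ≈ 44.24°
|G| = 2.6077e+05 / 745.36 ≈ 349.86
Gain = 20 log₁₀(349.86) ≈ 50.88 dB
∠G = 85.60° − 44.24° = 41.36°

50.9 dB, 41.4°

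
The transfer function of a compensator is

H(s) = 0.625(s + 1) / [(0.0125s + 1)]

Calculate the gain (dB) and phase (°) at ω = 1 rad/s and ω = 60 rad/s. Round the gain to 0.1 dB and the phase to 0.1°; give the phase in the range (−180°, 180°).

ω = 1: -1.1 dB, 44.3°; ω = 60: 29.5 dB, 52.2°

At ω = 1 rad/s:
zero (1 + j1·1) = 1 + j1 → |·| ≈ 1.4142, ∠ ≈ 45.00°
pole (1 + j1·0.0125) = 1 + j0.0125 → |·| ≈ 1.0001, ∠ ≈ 0.72°
|H| = 0.625 · 1.4142 / (1.0001) ≈ 0.88379
Gain = 20 log₁₀(0.88379) ≈ -1.07 dB
∠H = (45.00°) − (0.72°) = 44.28°

At ω = 60 rad/s:
zero (1 + j60·1) = 1 + j60 → |·| ≈ 60.008, ∠ ≈ 89.05°
pole (1 + j60·0.0125) = 1 + j0.75 → |·| ≈ 1.25, ∠ ≈ 36.87°
|H| = 0.625 · 60.008 / (1.25) ≈ 30.004
Gain = 20 log₁₀(30.004) ≈ 29.54 dB
∠H = (89.05°) − (36.87°) = 52.18°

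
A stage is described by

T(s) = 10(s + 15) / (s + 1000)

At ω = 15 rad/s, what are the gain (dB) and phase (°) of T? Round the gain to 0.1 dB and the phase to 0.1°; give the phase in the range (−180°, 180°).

-13.5 dB, 44.1°

At s = jω = j15:
zero (s+15): 15 + j15 → |·| = √(15²+15²) = √450 ≈ 21.213, ∠ = arctan(15/15) ≈ 45.00°
pole (s+1000): 1000 + j15 → |·| = √(1000²+15²) = √1000225 ≈ 1000.1, ∠ = arctan(15/1000) ≈ 0.86°
|T| = 10 · 21.213 / 1000.1 ≈ 0.21211
Gain = 20 log₁₀(0.21211) ≈ -13.47 dB
∠T = 45.00° − 0.86° = 44.14°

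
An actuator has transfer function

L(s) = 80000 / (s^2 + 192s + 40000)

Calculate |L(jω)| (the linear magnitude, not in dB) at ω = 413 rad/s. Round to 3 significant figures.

0.524

At s = jω = j413:
quadratic: (j413)² + 192·j413 + 40000 = -130569 + j79296 → |·| ≈ 1.5276e+05, ∠ ≈ 148.73°
|L| = 80000 / 1.5276e+05 ≈ 0.5237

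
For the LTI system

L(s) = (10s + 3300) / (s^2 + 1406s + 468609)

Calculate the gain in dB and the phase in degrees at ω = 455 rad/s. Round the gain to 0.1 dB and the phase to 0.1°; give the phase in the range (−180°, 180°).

-41.8 dB, -13.7°

Substitute s = j455:
Numerator: 10(j455) + 3300 = 3300 + j4550
Denominator: (j455)^2 + 1406(j455) + 468609 = 261584 + j639730
|N| = √(3300² + 4550²) ≈ 5620.7, ∠N ≈ 54.05°
|D| = √(261584² + 639730²) ≈ 6.9114e+05, ∠D ≈ 67.76°
|L| = 5620.7 / 6.9114e+05 ≈ 0.0081325
Gain = 20 log₁₀(0.0081325) ≈ -41.80 dB
∠L = 54.05° − 67.76° = -13.71°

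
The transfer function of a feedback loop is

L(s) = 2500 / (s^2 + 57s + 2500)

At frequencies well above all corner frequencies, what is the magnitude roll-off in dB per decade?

Each pole contributes −20 dB/decade at high frequency; each zero contributes +20 dB/decade.
Net: 0 zero(s) − 2 pole(s) → -40 dB/decade.

-40 dB/decade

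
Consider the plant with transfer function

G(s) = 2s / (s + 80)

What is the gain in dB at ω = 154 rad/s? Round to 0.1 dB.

5.0 dB

At s = jω = j154:
zero at origin: s = j154 → |·| = 154, ∠ = 90.00°
pole (s+80): 80 + j154 → |·| = √(80²+154²) = √30116 ≈ 173.54, ∠ = arctan(154/80) ≈ 62.55°
|G| = 2 · 154 / 173.54 ≈ 1.7748
Gain = 20 log₁₀(1.7748) ≈ 4.98 dB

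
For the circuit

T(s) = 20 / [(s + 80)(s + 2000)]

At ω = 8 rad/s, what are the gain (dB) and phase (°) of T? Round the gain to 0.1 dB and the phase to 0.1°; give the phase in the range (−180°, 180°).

At s = jω = j8:
pole (s+80): 80 + j8 → |·| = √(80²+8²) = √6464 ≈ 80.399, ∠ = arctan(8/80) ≈ 5.71°
pole (s+2000): 2000 + j8 → |·| = √(2000²+8²) = √4000064 ≈ 2000, ∠ = arctan(8/2000) ≈ 0.23°
|T| = 20 / 1.608e+05 ≈ 0.00012438
Gain = 20 log₁₀(0.00012438) ≈ -78.10 dB
∠T = 0.00° − 5.94° = -5.94°

-78.1 dB, -5.9°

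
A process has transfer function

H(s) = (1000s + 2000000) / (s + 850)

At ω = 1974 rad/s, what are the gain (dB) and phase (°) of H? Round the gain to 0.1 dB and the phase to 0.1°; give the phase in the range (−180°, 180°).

Substitute s = j1974:
Numerator: 1000(j1974) + 2000000 = 2000000 + j1974000
Denominator: (j1974) + 850 = 850 + j1974
|N| = √(2000000² + 1974000²) ≈ 2.8101e+06, ∠N ≈ 44.63°
|D| = √(850² + 1974²) ≈ 2149.2, ∠D ≈ 66.70°
|H| = 2.8101e+06 / 2149.2 ≈ 1307.5
Gain = 20 log₁₀(1307.5) ≈ 62.33 dB
∠H = 44.63° − 66.70° = -22.07°

62.3 dB, -22.1°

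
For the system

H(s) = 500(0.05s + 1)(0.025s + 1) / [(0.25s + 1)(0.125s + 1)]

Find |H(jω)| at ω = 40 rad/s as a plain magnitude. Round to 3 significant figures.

30.9

At ω = 40 rad/s:
zero (1 + j40·0.05) = 1 + j2 → |·| ≈ 2.2361, ∠ ≈ 63.43°
zero (1 + j40·0.025) = 1 + j1 → |·| ≈ 1.4142, ∠ ≈ 45.00°
pole (1 + j40·0.25) = 1 + j10 → |·| ≈ 10.05, ∠ ≈ 84.29°
pole (1 + j40·0.125) = 1 + j5 → |·| ≈ 5.099, ∠ ≈ 78.69°
|H| = 500 · 2.2361 · 1.4142 / (10.05 · 5.099) ≈ 30.855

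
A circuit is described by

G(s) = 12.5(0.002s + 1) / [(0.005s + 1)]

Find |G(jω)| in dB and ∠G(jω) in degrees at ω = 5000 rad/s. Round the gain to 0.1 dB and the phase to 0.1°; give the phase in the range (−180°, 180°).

14.0 dB, -3.4°

At ω = 5000 rad/s:
zero (1 + j5000·0.002) = 1 + j10 → |·| ≈ 10.05, ∠ ≈ 84.29°
pole (1 + j5000·0.005) = 1 + j25 → |·| ≈ 25.02, ∠ ≈ 87.71°
|G| = 12.5 · 10.05 / (25.02) ≈ 5.021
Gain = 20 log₁₀(5.021) ≈ 14.02 dB
∠G = (84.29°) − (87.71°) = -3.42°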